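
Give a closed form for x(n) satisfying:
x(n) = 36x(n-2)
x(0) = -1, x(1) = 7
Characteristic equation: x² - 36 = 0, which factors as (x - (-6))(x - (6)) = 0.
Roots r₁ = -6, r₂ = 6 (distinct).
General solution: x(n) = A·(-6)^n + B·(6)^n.
From x(0) = -1: A + B = -1.
From x(1) = 7: -6A + 6B = 7.
Solving: A = - \frac{13}{12}, B = \frac{1}{12}.
So x(n) = - \frac{13 \left(-6\right)^{n}}{12} + \frac{6^{n}}{12}.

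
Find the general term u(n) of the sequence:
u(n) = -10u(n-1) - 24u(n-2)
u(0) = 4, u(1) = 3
Characteristic equation: x² + 10x + 24 = 0, which factors as (x - (-6))(x - (-4)) = 0.
Roots r₁ = -6, r₂ = -4 (distinct).
General solution: u(n) = A·(-6)^n + B·(-4)^n.
From u(0) = 4: A + B = 4.
From u(1) = 3: -6A - 4B = 3.
Solving: A = - \frac{19}{2}, B = \frac{27}{2}.
So u(n) = \frac{27 \left(-4\right)^{n}}{2} - \frac{19 \left(-6\right)^{n}}{2}.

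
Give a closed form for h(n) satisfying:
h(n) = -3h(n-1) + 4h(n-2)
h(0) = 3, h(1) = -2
Characteristic equation: x² + 3x - 4 = 0, which factors as (x - (-4))(x - (1)) = 0.
Roots r₁ = -4, r₂ = 1 (distinct).
General solution: h(n) = A·(-4)^n + B·(1)^n.
From h(0) = 3: A + B = 3.
From h(1) = -2: -4A + B = -2.
Solving: A = 1, B = 2.
So h(n) = \left(-4\right)^{n} + 2.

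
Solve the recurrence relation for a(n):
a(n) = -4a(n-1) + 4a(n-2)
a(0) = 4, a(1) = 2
Characteristic equation: x² + 4x - 4 = 0.
Discriminant Δ = (-4)² + 4·(4) = 32.
Roots r₁,₂ = (-4 ± √32)/2, so r₁ = -2 + 2 \sqrt{2}, r₂ = - 2 \sqrt{2} - 2.
General solution: a(n) = A·r₁^n + B·r₂^n.
From the initial conditions, A + B = 4 and r₁A + r₂B = 2.
Since r₁ - r₂ = √32: A = (2 - (4)r₂)/√32 = \frac{5 \sqrt{2}}{4} + 2, and B = 4 - A = 2 - \frac{5 \sqrt{2}}{4}.
So a(n) = \left(\frac{5 \sqrt{2}}{4} + 2\right)\left(-2 + 2 \sqrt{2}\right)^n + \left(2 - \frac{5 \sqrt{2}}{4}\right)\left(- 2 \sqrt{2} - 2\right)^n.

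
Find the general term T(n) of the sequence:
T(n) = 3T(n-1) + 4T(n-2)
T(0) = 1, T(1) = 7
Characteristic equation: x² - 3x - 4 = 0, which factors as (x - (4))(x - (-1)) = 0.
Roots r₁ = 4, r₂ = -1 (distinct).
General solution: T(n) = A·(4)^n + B·(-1)^n.
From T(0) = 1: A + B = 1.
From T(1) = 7: 4A - B = 7.
Solving: A = \frac{8}{5}, B = - \frac{3}{5}.
So T(n) = - \frac{3 \left(-1\right)^{n}}{5} + \frac{8 \cdot 4^{n}}{5}.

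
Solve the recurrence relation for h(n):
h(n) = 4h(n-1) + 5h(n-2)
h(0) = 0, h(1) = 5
Characteristic equation: x² - 4x - 5 = 0, which factors as (x - (-1))(x - (5)) = 0.
Roots r₁ = -1, r₂ = 5 (distinct).
General solution: h(n) = A·(-1)^n + B·(5)^n.
From h(0) = 0: A + B = 0.
From h(1) = 5: -A + 5B = 5.
Solving: A = - \frac{5}{6}, B = \frac{5}{6}.
So h(n) = - \frac{5 \left(-1\right)^{n}}{6} + \frac{5 \cdot 5^{n}}{6}.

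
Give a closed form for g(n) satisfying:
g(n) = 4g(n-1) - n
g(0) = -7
First-order linear with linear forcing.
Homogeneous solution: g_h(n) = A·(4)^n.
Try particular g_p(n) = pn + q. Substituting:
  pn + q = 4(p(n-1) + q) - n.
Matching the n-coefficient: p = 4p - 1 ⇒ p = \frac{1}{3}.
Matching constants: q = -4p + 4q ⇒ q = \frac{4}{9}.
General: g(n) = A·(4)^n + \frac{n}{3} + \frac{4}{9}.
Apply g(0) = -7: A + \frac{4}{9} = -7 ⇒ A = - \frac{67}{9}.
So g(n) = - \frac{67 \cdot 4^{n}}{9} + \frac{n}{3} + \frac{4}{9}.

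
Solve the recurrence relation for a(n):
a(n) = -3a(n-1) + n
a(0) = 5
First-order linear with linear forcing.
Homogeneous solution: a_h(n) = A·(-3)^n.
Try particular a_p(n) = pn + q. Substituting:
  pn + q = -3(p(n-1) + q) + n.
Matching the n-coefficient: p = -3p + 1 ⇒ p = \frac{1}{4}.
Matching constants: q = 3p - 3q ⇒ q = \frac{3}{16}.
General: a(n) = A·(-3)^n + \frac{n}{4} + \frac{3}{16}.
Apply a(0) = 5: A + \frac{3}{16} = 5 ⇒ A = \frac{77}{16}.
So a(n) = \frac{77 \left(-3\right)^{n}}{16} + \frac{n}{4} + \frac{3}{16}.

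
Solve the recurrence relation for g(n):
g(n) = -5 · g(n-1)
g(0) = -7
Pure geometric recurrence with ratio -5.
By induction g(n) = g(0) · (-5)^n = - 7 \left(-5\right)^{n}.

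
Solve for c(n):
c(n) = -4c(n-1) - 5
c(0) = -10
First-order linear non-homogeneous.
Homogeneous solution: c_h(n) = A·(-4)^n.
Try constant particular solution c_p = K: K = -4K - 5 ⇒ K = -1.
General: c(n) = A·(-4)^n - 1.
Apply c(0) = -10: A - 1 = -10 ⇒ A = -9.
So c(n) = - 9 \left(-4\right)^{n} - 1.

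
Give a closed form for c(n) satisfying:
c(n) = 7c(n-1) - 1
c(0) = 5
First-order linear non-homogeneous.
Homogeneous solution: c_h(n) = A·(7)^n.
Try constant particular solution c_p = K: K = 7K - 1 ⇒ K = \frac{1}{6}.
General: c(n) = A·(7)^n + \frac{1}{6}.
Apply c(0) = 5: A + \frac{1}{6} = 5 ⇒ A = \frac{29}{6}.
So c(n) = \frac{29 \cdot 7^{n}}{6} + \frac{1}{6}.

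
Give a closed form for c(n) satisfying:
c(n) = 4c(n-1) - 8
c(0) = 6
First-order linear non-homogeneous.
Homogeneous solution: c_h(n) = A·(4)^n.
Try constant particular solution c_p = K: K = 4K - 8 ⇒ K = \frac{8}{3}.
General: c(n) = A·(4)^n + \frac{8}{3}.
Apply c(0) = 6: A + \frac{8}{3} = 6 ⇒ A = \frac{10}{3}.
So c(n) = \frac{10 \cdot 4^{n}}{3} + \frac{8}{3}.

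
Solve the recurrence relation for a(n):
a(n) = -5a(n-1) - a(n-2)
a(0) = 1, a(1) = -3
Characteristic equation: x² + 5x + 1 = 0.
Discriminant Δ = (-5)² + 4·(-1) = 21.
Roots r₁,₂ = (-5 ± √21)/2, so r₁ = - \frac{5}{2} + \frac{\sqrt{21}}{2}, r₂ = - \frac{5}{2} - \frac{\sqrt{21}}{2}.
General solution: a(n) = A·r₁^n + B·r₂^n.
From the initial conditions, A + B = 1 and r₁A + r₂B = -3.
Since r₁ - r₂ = √21: A = (-3 - (1)r₂)/√21 = \frac{1}{2} - \frac{\sqrt{21}}{42}, and B = 1 - A = \frac{\sqrt{21}}{42} + \frac{1}{2}.
So a(n) = \left(\frac{1}{2} - \frac{\sqrt{21}}{42}\right)\left(- \frac{5}{2} + \frac{\sqrt{21}}{2}\right)^n + \left(\frac{\sqrt{21}}{42} + \frac{1}{2}\right)\left(- \frac{5}{2} - \frac{\sqrt{21}}{2}\right)^n.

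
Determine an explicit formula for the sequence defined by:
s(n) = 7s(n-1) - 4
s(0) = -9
First-order linear non-homogeneous.
Homogeneous solution: s_h(n) = A·(7)^n.
Try constant particular solution s_p = K: K = 7K - 4 ⇒ K = \frac{2}{3}.
General: s(n) = A·(7)^n + \frac{2}{3}.
Apply s(0) = -9: A + \frac{2}{3} = -9 ⇒ A = - \frac{29}{3}.
So s(n) = \frac{2}{3} - \frac{29 \cdot 7^{n}}{3}.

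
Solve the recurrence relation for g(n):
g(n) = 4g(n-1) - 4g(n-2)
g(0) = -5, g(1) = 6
Characteristic equation: x² - 4x + 4 = 0, which is (x - (2))².
Repeated root r = 2.
General solution: g(n) = (A + Bn)·(2)^n.
From g(0) = -5: A = -5.
From g(1) = 6: (A + B)·(2) = 6 ⇒ B = 8.
So g(n) = \left(8 n - 5\right) \cdot (2)^n.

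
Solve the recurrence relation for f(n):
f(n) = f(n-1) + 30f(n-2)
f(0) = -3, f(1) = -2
Characteristic equation: x² - x - 30 = 0, which factors as (x - (6))(x - (-5)) = 0.
Roots r₁ = 6, r₂ = -5 (distinct).
General solution: f(n) = A·(6)^n + B·(-5)^n.
From f(0) = -3: A + B = -3.
From f(1) = -2: 6A - 5B = -2.
Solving: A = - \frac{17}{11}, B = - \frac{16}{11}.
So f(n) = - \frac{16 \left(-5\right)^{n}}{11} - \frac{17 \cdot 6^{n}}{11}.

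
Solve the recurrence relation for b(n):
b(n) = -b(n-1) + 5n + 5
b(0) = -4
First-order linear with linear forcing.
Homogeneous solution: b_h(n) = A·(-1)^n.
Try particular b_p(n) = pn + q. Substituting:
  pn + q = -(p(n-1) + q) + 5n + 5.
Matching the n-coefficient: p = -p + 5 ⇒ p = \frac{5}{2}.
Matching constants: q = p - q + 5 ⇒ q = \frac{15}{4}.
General: b(n) = A·(-1)^n + \frac{5 n}{2} + \frac{15}{4}.
Apply b(0) = -4: A + \frac{15}{4} = -4 ⇒ A = - \frac{31}{4}.
So b(n) = - \frac{31 \left(-1\right)^{n}}{4} + \frac{5 n}{2} + \frac{15}{4}.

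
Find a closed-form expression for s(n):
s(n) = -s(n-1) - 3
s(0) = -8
First-order linear non-homogeneous.
Homogeneous solution: s_h(n) = A·(-1)^n.
Try constant particular solution s_p = K: K = -K - 3 ⇒ K = - \frac{3}{2}.
General: s(n) = A·(-1)^n - \frac{3}{2}.
Apply s(0) = -8: A - \frac{3}{2} = -8 ⇒ A = - \frac{13}{2}.
So s(n) = - \frac{13 \left(-1\right)^{n}}{2} - \frac{3}{2}.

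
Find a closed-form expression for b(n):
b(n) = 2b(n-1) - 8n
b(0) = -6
First-order linear with linear forcing.
Homogeneous solution: b_h(n) = A·(2)^n.
Try particular b_p(n) = pn + q. Substituting:
  pn + q = 2(p(n-1) + q) - 8n.
Matching the n-coefficient: p = 2p - 8 ⇒ p = 8.
Matching constants: q = -2p + 2q ⇒ q = 16.
General: b(n) = A·(2)^n + 8 n + 16.
Apply b(0) = -6: A + 16 = -6 ⇒ A = -22.
So b(n) = - 22 \cdot 2^{n} + 8 n + 16.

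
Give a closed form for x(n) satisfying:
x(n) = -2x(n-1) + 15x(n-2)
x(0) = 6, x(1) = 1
Characteristic equation: x² + 2x - 15 = 0, which factors as (x - (3))(x - (-5)) = 0.
Roots r₁ = 3, r₂ = -5 (distinct).
General solution: x(n) = A·(3)^n + B·(-5)^n.
From x(0) = 6: A + B = 6.
From x(1) = 1: 3A - 5B = 1.
Solving: A = \frac{31}{8}, B = \frac{17}{8}.
So x(n) = \frac{17 \left(-5\right)^{n}}{8} + \frac{31 \cdot 3^{n}}{8}.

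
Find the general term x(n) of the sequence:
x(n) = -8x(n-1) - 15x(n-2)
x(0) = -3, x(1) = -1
Characteristic equation: x² + 8x + 15 = 0, which factors as (x - (-5))(x - (-3)) = 0.
Roots r₁ = -5, r₂ = -3 (distinct).
General solution: x(n) = A·(-5)^n + B·(-3)^n.
From x(0) = -3: A + B = -3.
From x(1) = -1: -5A - 3B = -1.
Solving: A = 5, B = -8.
So x(n) = - 8 \left(-3\right)^{n} + 5 \left(-5\right)^{n}.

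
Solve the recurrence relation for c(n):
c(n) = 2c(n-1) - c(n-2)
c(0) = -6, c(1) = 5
Characteristic equation: x² - 2x + 1 = 0, which is (x - (1))².
Repeated root r = 1.
General solution: c(n) = (A + Bn)·(1)^n.
From c(0) = -6: A = -6.
From c(1) = 5: (A + B)·(1) = 5 ⇒ B = 11.
So c(n) = \left(11 n - 6\right) \cdot (1)^n.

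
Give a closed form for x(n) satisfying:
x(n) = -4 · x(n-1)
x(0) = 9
Pure geometric recurrence with ratio -4.
By induction x(n) = x(0) · (-4)^n = 9 \left(-4\right)^{n}.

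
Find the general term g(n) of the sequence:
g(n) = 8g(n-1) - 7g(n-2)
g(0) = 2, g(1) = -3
Characteristic equation: x² - 8x + 7 = 0, which factors as (x - (1))(x - (7)) = 0.
Roots r₁ = 1, r₂ = 7 (distinct).
General solution: g(n) = A·(1)^n + B·(7)^n.
From g(0) = 2: A + B = 2.
From g(1) = -3: A + 7B = -3.
Solving: A = \frac{17}{6}, B = - \frac{5}{6}.
So g(n) = \frac{17}{6} - \frac{5 \cdot 7^{n}}{6}.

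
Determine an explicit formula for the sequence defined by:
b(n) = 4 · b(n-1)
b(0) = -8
Pure geometric recurrence with ratio 4.
By induction b(n) = b(0) · (4)^n = - 8 \cdot 4^{n}.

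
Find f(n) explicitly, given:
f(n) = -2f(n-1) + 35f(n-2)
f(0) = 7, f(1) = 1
Characteristic equation: x² + 2x - 35 = 0, which factors as (x - (-7))(x - (5)) = 0.
Roots r₁ = -7, r₂ = 5 (distinct).
General solution: f(n) = A·(-7)^n + B·(5)^n.
From f(0) = 7: A + B = 7.
From f(1) = 1: -7A + 5B = 1.
Solving: A = \frac{17}{6}, B = \frac{25}{6}.
So f(n) = \frac{17 \left(-7\right)^{n}}{6} + \frac{25 \cdot 5^{n}}{6}.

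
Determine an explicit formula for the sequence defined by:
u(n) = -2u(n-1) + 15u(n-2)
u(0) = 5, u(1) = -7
Characteristic equation: x² + 2x - 15 = 0, which factors as (x - (3))(x - (-5)) = 0.
Roots r₁ = 3, r₂ = -5 (distinct).
General solution: u(n) = A·(3)^n + B·(-5)^n.
From u(0) = 5: A + B = 5.
From u(1) = -7: 3A - 5B = -7.
Solving: A = \frac{9}{4}, B = \frac{11}{4}.
So u(n) = \frac{11 \left(-5\right)^{n}}{4} + \frac{9 \cdot 3^{n}}{4}.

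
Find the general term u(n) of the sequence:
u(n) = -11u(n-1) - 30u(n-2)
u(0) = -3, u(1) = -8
Characteristic equation: x² + 11x + 30 = 0, which factors as (x - (-6))(x - (-5)) = 0.
Roots r₁ = -6, r₂ = -5 (distinct).
General solution: u(n) = A·(-6)^n + B·(-5)^n.
From u(0) = -3: A + B = -3.
From u(1) = -8: -6A - 5B = -8.
Solving: A = 23, B = -26.
So u(n) = - 26 \left(-5\right)^{n} + 23 \left(-6\right)^{n}.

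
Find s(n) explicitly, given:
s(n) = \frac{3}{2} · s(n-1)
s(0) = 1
Pure geometric recurrence with ratio \frac{3}{2}.
By induction s(n) = s(0) · (\frac{3}{2})^n = \left(\frac{3}{2}\right)^{n}.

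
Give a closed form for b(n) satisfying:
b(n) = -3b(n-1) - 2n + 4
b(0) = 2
First-order linear with linear forcing.
Homogeneous solution: b_h(n) = A·(-3)^n.
Try particular b_p(n) = pn + q. Substituting:
  pn + q = -3(p(n-1) + q) - 2n + 4.
Matching the n-coefficient: p = -3p - 2 ⇒ p = - \frac{1}{2}.
Matching constants: q = 3p - 3q + 4 ⇒ q = \frac{5}{8}.
General: b(n) = A·(-3)^n - \frac{n}{2} + \frac{5}{8}.
Apply b(0) = 2: A + \frac{5}{8} = 2 ⇒ A = \frac{11}{8}.
So b(n) = \frac{11 \left(-3\right)^{n}}{8} - \frac{n}{2} + \frac{5}{8}.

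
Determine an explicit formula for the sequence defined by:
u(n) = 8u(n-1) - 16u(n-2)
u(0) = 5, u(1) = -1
Characteristic equation: x² - 8x + 16 = 0, which is (x - (4))².
Repeated root r = 4.
General solution: u(n) = (A + Bn)·(4)^n.
From u(0) = 5: A = 5.
From u(1) = -1: (A + B)·(4) = -1 ⇒ B = - \frac{21}{4}.
So u(n) = \left(5 - \frac{21 n}{4}\right) \cdot (4)^n.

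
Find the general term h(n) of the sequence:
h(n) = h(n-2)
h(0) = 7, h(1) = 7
Characteristic equation: x² - 1 = 0, which factors as (x - (-1))(x - (1)) = 0.
Roots r₁ = -1, r₂ = 1 (distinct).
General solution: h(n) = A·(-1)^n + B·(1)^n.
From h(0) = 7: A + B = 7.
From h(1) = 7: -A + B = 7.
Solving: A = 0, B = 7.
So h(n) = 7.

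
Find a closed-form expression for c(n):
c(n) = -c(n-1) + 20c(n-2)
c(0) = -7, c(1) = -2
Characteristic equation: x² + x - 20 = 0, which factors as (x - (-5))(x - (4)) = 0.
Roots r₁ = -5, r₂ = 4 (distinct).
General solution: c(n) = A·(-5)^n + B·(4)^n.
From c(0) = -7: A + B = -7.
From c(1) = -2: -5A + 4B = -2.
Solving: A = - \frac{26}{9}, B = - \frac{37}{9}.
So c(n) = - \frac{26 \left(-5\right)^{n}}{9} - \frac{37 \cdot 4^{n}}{9}.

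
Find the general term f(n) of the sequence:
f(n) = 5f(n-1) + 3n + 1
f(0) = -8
First-order linear with linear forcing.
Homogeneous solution: f_h(n) = A·(5)^n.
Try particular f_p(n) = pn + q. Substituting:
  pn + q = 5(p(n-1) + q) + 3n + 1.
Matching the n-coefficient: p = 5p + 3 ⇒ p = - \frac{3}{4}.
Matching constants: q = -5p + 5q + 1 ⇒ q = - \frac{19}{16}.
General: f(n) = A·(5)^n - \frac{3 n}{4} - \frac{19}{16}.
Apply f(0) = -8: A - \frac{19}{16} = -8 ⇒ A = - \frac{109}{16}.
So f(n) = - \frac{109 \cdot 5^{n}}{16} - \frac{3 n}{4} - \frac{19}{16}.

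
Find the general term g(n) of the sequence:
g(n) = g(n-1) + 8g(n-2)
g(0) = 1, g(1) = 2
Characteristic equation: x² - x - 8 = 0.
Discriminant Δ = (1)² + 4·(8) = 33.
Roots r₁,₂ = (1 ± √33)/2, so r₁ = \frac{1}{2} + \frac{\sqrt{33}}{2}, r₂ = \frac{1}{2} - \frac{\sqrt{33}}{2}.
General solution: g(n) = A·r₁^n + B·r₂^n.
From the initial conditions, A + B = 1 and r₁A + r₂B = 2.
Since r₁ - r₂ = √33: A = (2 - (1)r₂)/√33 = \frac{\sqrt{33}}{22} + \frac{1}{2}, and B = 1 - A = \frac{1}{2} - \frac{\sqrt{33}}{22}.
So g(n) = \left(\frac{\sqrt{33}}{22} + \frac{1}{2}\right)\left(\frac{1}{2} + \frac{\sqrt{33}}{2}\right)^n + \left(\frac{1}{2} - \frac{\sqrt{33}}{22}\right)\left(\frac{1}{2} - \frac{\sqrt{33}}{2}\right)^n.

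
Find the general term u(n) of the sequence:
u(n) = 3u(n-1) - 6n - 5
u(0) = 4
First-order linear with linear forcing.
Homogeneous solution: u_h(n) = A·(3)^n.
Try particular u_p(n) = pn + q. Substituting:
  pn + q = 3(p(n-1) + q) - 6n - 5.
Matching the n-coefficient: p = 3p - 6 ⇒ p = 3.
Matching constants: q = -3p + 3q - 5 ⇒ q = 7.
General: u(n) = A·(3)^n + 3 n + 7.
Apply u(0) = 4: A + 7 = 4 ⇒ A = -3.
So u(n) = - 3 \cdot 3^{n} + 3 n + 7.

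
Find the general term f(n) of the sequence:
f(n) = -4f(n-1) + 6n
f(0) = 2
First-order linear with linear forcing.
Homogeneous solution: f_h(n) = A·(-4)^n.
Try particular f_p(n) = pn + q. Substituting:
  pn + q = -4(p(n-1) + q) + 6n.
Matching the n-coefficient: p = -4p + 6 ⇒ p = \frac{6}{5}.
Matching constants: q = 4p - 4q ⇒ q = \frac{24}{25}.
General: f(n) = A·(-4)^n + \frac{6 n}{5} + \frac{24}{25}.
Apply f(0) = 2: A + \frac{24}{25} = 2 ⇒ A = \frac{26}{25}.
So f(n) = \frac{26 \left(-4\right)^{n}}{25} + \frac{6 n}{5} + \frac{24}{25}.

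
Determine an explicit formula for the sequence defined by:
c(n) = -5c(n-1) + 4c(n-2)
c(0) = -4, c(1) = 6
Characteristic equation: x² + 5x - 4 = 0.
Discriminant Δ = (-5)² + 4·(4) = 41.
Roots r₁,₂ = (-5 ± √41)/2, so r₁ = - \frac{5}{2} + \frac{\sqrt{41}}{2}, r₂ = - \frac{\sqrt{41}}{2} - \frac{5}{2}.
General solution: c(n) = A·r₁^n + B·r₂^n.
From the initial conditions, A + B = -4 and r₁A + r₂B = 6.
Since r₁ - r₂ = √41: A = (6 - (-4)r₂)/√41 = -2 - \frac{4 \sqrt{41}}{41}, and B = -4 - A = -2 + \frac{4 \sqrt{41}}{41}.
So c(n) = \left(-2 - \frac{4 \sqrt{41}}{41}\right)\left(- \frac{5}{2} + \frac{\sqrt{41}}{2}\right)^n + \left(-2 + \frac{4 \sqrt{41}}{41}\right)\left(- \frac{\sqrt{41}}{2} - \frac{5}{2}\right)^n.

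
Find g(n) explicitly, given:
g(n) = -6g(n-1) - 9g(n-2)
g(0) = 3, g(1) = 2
Characteristic equation: x² + 6x + 9 = 0, which is (x - (-3))².
Repeated root r = -3.
General solution: g(n) = (A + Bn)·(-3)^n.
From g(0) = 3: A = 3.
From g(1) = 2: (A + B)·(-3) = 2 ⇒ B = - \frac{11}{3}.
So g(n) = \left(3 - \frac{11 n}{3}\right) \cdot (-3)^n.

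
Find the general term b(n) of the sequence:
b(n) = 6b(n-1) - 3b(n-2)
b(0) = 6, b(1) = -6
Characteristic equation: x² - 6x + 3 = 0.
Discriminant Δ = (6)² + 4·(-3) = 24.
Roots r₁,₂ = (6 ± √24)/2, so r₁ = \sqrt{6} + 3, r₂ = 3 - \sqrt{6}.
General solution: b(n) = A·r₁^n + B·r₂^n.
From the initial conditions, A + B = 6 and r₁A + r₂B = -6.
Since r₁ - r₂ = √24: A = (-6 - (6)r₂)/√24 = 3 - 2 \sqrt{6}, and B = 6 - A = 3 + 2 \sqrt{6}.
So b(n) = \left(3 - 2 \sqrt{6}\right)\left(\sqrt{6} + 3\right)^n + \left(3 + 2 \sqrt{6}\right)\left(3 - \sqrt{6}\right)^n.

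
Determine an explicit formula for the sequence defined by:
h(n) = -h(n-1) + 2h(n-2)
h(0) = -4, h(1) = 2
Characteristic equation: x² + x - 2 = 0, which factors as (x - (1))(x - (-2)) = 0.
Roots r₁ = 1, r₂ = -2 (distinct).
General solution: h(n) = A·(1)^n + B·(-2)^n.
From h(0) = -4: A + B = -4.
From h(1) = 2: A - 2B = 2.
Solving: A = -2, B = -2.
So h(n) = - 2 \left(-2\right)^{n} - 2.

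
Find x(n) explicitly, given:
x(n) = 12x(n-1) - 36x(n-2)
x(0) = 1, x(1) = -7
Characteristic equation: x² - 12x + 36 = 0, which is (x - (6))².
Repeated root r = 6.
General solution: x(n) = (A + Bn)·(6)^n.
From x(0) = 1: A = 1.
From x(1) = -7: (A + B)·(6) = -7 ⇒ B = - \frac{13}{6}.
So x(n) = \left(1 - \frac{13 n}{6}\right) \cdot (6)^n.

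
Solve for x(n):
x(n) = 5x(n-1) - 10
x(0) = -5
First-order linear non-homogeneous.
Homogeneous solution: x_h(n) = A·(5)^n.
Try constant particular solution x_p = K: K = 5K - 10 ⇒ K = \frac{5}{2}.
General: x(n) = A·(5)^n + \frac{5}{2}.
Apply x(0) = -5: A + \frac{5}{2} = -5 ⇒ A = - \frac{15}{2}.
So x(n) = \frac{5}{2} - \frac{15 \cdot 5^{n}}{2}.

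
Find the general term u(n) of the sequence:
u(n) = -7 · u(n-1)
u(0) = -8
Pure geometric recurrence with ratio -7.
By induction u(n) = u(0) · (-7)^n = - 8 \left(-7\right)^{n}.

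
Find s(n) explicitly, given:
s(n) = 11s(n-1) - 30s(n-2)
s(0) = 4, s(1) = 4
Characteristic equation: x² - 11x + 30 = 0, which factors as (x - (5))(x - (6)) = 0.
Roots r₁ = 5, r₂ = 6 (distinct).
General solution: s(n) = A·(5)^n + B·(6)^n.
From s(0) = 4: A + B = 4.
From s(1) = 4: 5A + 6B = 4.
Solving: A = 20, B = -16.
So s(n) = 20 \cdot 5^{n} - 16 \cdot 6^{n}.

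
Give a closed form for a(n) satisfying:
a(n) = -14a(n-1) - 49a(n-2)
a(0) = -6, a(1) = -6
Characteristic equation: x² + 14x + 49 = 0, which is (x - (-7))².
Repeated root r = -7.
General solution: a(n) = (A + Bn)·(-7)^n.
From a(0) = -6: A = -6.
From a(1) = -6: (A + B)·(-7) = -6 ⇒ B = \frac{48}{7}.
So a(n) = \left(\frac{48 n}{7} - 6\right) \cdot (-7)^n.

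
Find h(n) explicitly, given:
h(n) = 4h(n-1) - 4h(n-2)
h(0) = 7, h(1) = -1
Characteristic equation: x² - 4x + 4 = 0, which is (x - (2))².
Repeated root r = 2.
General solution: h(n) = (A + Bn)·(2)^n.
From h(0) = 7: A = 7.
From h(1) = -1: (A + B)·(2) = -1 ⇒ B = - \frac{15}{2}.
So h(n) = \left(7 - \frac{15 n}{2}\right) \cdot (2)^n.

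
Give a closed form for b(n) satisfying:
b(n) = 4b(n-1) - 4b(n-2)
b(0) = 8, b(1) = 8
Characteristic equation: x² - 4x + 4 = 0, which is (x - (2))².
Repeated root r = 2.
General solution: b(n) = (A + Bn)·(2)^n.
From b(0) = 8: A = 8.
From b(1) = 8: (A + B)·(2) = 8 ⇒ B = -4.
So b(n) = \left(8 - 4 n\right) \cdot (2)^n.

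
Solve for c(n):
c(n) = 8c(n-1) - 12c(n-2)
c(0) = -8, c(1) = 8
Characteristic equation: x² - 8x + 12 = 0, which factors as (x - (2))(x - (6)) = 0.
Roots r₁ = 2, r₂ = 6 (distinct).
General solution: c(n) = A·(2)^n + B·(6)^n.
From c(0) = -8: A + B = -8.
From c(1) = 8: 2A + 6B = 8.
Solving: A = -14, B = 6.
So c(n) = - 14 \cdot 2^{n} + 6 \cdot 6^{n}.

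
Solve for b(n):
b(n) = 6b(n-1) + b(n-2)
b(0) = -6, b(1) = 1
Characteristic equation: x² - 6x - 1 = 0.
Discriminant Δ = (6)² + 4·(1) = 40.
Roots r₁,₂ = (6 ± √40)/2, so r₁ = 3 + \sqrt{10}, r₂ = 3 - \sqrt{10}.
General solution: b(n) = A·r₁^n + B·r₂^n.
From the initial conditions, A + B = -6 and r₁A + r₂B = 1.
Since r₁ - r₂ = √40: A = (1 - (-6)r₂)/√40 = -3 + \frac{19 \sqrt{10}}{20}, and B = -6 - A = - \frac{19 \sqrt{10}}{20} - 3.
So b(n) = \left(-3 + \frac{19 \sqrt{10}}{20}\right)\left(3 + \sqrt{10}\right)^n + \left(- \frac{19 \sqrt{10}}{20} - 3\right)\left(3 - \sqrt{10}\right)^n.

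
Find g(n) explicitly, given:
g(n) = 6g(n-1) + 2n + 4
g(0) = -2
First-order linear with linear forcing.
Homogeneous solution: g_h(n) = A·(6)^n.
Try particular g_p(n) = pn + q. Substituting:
  pn + q = 6(p(n-1) + q) + 2n + 4.
Matching the n-coefficient: p = 6p + 2 ⇒ p = - \frac{2}{5}.
Matching constants: q = -6p + 6q + 4 ⇒ q = - \frac{32}{25}.
General: g(n) = A·(6)^n - \frac{2 n}{5} - \frac{32}{25}.
Apply g(0) = -2: A - \frac{32}{25} = -2 ⇒ A = - \frac{18}{25}.
So g(n) = - \frac{18 \cdot 6^{n}}{25} - \frac{2 n}{5} - \frac{32}{25}.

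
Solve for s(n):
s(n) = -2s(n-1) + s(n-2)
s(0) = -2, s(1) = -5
Characteristic equation: x² + 2x - 1 = 0.
Discriminant Δ = (-2)² + 4·(1) = 8.
Roots r₁,₂ = (-2 ± √8)/2, so r₁ = -1 + \sqrt{2}, r₂ = - \sqrt{2} - 1.
General solution: s(n) = A·r₁^n + B·r₂^n.
From the initial conditions, A + B = -2 and r₁A + r₂B = -5.
Since r₁ - r₂ = √8: A = (-5 - (-2)r₂)/√8 = - \frac{7 \sqrt{2}}{4} - 1, and B = -2 - A = -1 + \frac{7 \sqrt{2}}{4}.
So s(n) = \left(- \frac{7 \sqrt{2}}{4} - 1\right)\left(-1 + \sqrt{2}\right)^n + \left(-1 + \frac{7 \sqrt{2}}{4}\right)\left(- \sqrt{2} - 1\right)^n.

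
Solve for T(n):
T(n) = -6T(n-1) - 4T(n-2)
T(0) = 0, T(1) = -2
Characteristic equation: x² + 6x + 4 = 0.
Discriminant Δ = (-6)² + 4·(-4) = 20.
Roots r₁,₂ = (-6 ± √20)/2, so r₁ = -3 + \sqrt{5}, r₂ = -3 - \sqrt{5}.
General solution: T(n) = A·r₁^n + B·r₂^n.
From the initial conditions, A + B = 0 and r₁A + r₂B = -2.
Since r₁ - r₂ = √20: A = (-2 - (0)r₂)/√20 = - \frac{\sqrt{5}}{5}, and B = 0 - A = \frac{\sqrt{5}}{5}.
So T(n) = \left(- \frac{\sqrt{5}}{5}\right)\left(-3 + \sqrt{5}\right)^n + \left(\frac{\sqrt{5}}{5}\right)\left(-3 - \sqrt{5}\right)^n.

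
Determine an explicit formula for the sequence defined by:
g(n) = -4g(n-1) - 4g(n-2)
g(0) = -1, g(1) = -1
Characteristic equation: x² + 4x + 4 = 0, which is (x - (-2))².
Repeated root r = -2.
General solution: g(n) = (A + Bn)·(-2)^n.
From g(0) = -1: A = -1.
From g(1) = -1: (A + B)·(-2) = -1 ⇒ B = \frac{3}{2}.
So g(n) = \left(\frac{3 n}{2} - 1\right) \cdot (-2)^n.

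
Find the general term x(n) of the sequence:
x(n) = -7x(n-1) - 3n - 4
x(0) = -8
First-order linear with linear forcing.
Homogeneous solution: x_h(n) = A·(-7)^n.
Try particular x_p(n) = pn + q. Substituting:
  pn + q = -7(p(n-1) + q) - 3n - 4.
Matching the n-coefficient: p = -7p - 3 ⇒ p = - \frac{3}{8}.
Matching constants: q = 7p - 7q - 4 ⇒ q = - \frac{53}{64}.
General: x(n) = A·(-7)^n - \frac{3 n}{8} - \frac{53}{64}.
Apply x(0) = -8: A - \frac{53}{64} = -8 ⇒ A = - \frac{459}{64}.
So x(n) = - \frac{459 \left(-7\right)^{n}}{64} - \frac{3 n}{8} - \frac{53}{64}.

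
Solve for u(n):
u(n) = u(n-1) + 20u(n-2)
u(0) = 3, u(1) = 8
Characteristic equation: x² - x - 20 = 0, which factors as (x - (-4))(x - (5)) = 0.
Roots r₁ = -4, r₂ = 5 (distinct).
General solution: u(n) = A·(-4)^n + B·(5)^n.
From u(0) = 3: A + B = 3.
From u(1) = 8: -4A + 5B = 8.
Solving: A = \frac{7}{9}, B = \frac{20}{9}.
So u(n) = \frac{7 \left(-4\right)^{n}}{9} + \frac{20 \cdot 5^{n}}{9}.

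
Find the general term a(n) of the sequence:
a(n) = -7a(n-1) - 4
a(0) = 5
First-order linear non-homogeneous.
Homogeneous solution: a_h(n) = A·(-7)^n.
Try constant particular solution a_p = K: K = -7K - 4 ⇒ K = - \frac{1}{2}.
General: a(n) = A·(-7)^n - \frac{1}{2}.
Apply a(0) = 5: A - \frac{1}{2} = 5 ⇒ A = \frac{11}{2}.
So a(n) = \frac{11 \left(-7\right)^{n}}{2} - \frac{1}{2}.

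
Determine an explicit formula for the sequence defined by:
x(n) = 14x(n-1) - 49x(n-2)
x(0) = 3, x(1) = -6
Characteristic equation: x² - 14x + 49 = 0, which is (x - (7))².
Repeated root r = 7.
General solution: x(n) = (A + Bn)·(7)^n.
From x(0) = 3: A = 3.
From x(1) = -6: (A + B)·(7) = -6 ⇒ B = - \frac{27}{7}.
So x(n) = \left(3 - \frac{27 n}{7}\right) \cdot (7)^n.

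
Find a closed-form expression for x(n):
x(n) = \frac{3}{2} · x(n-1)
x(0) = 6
Pure geometric recurrence with ratio \frac{3}{2}.
By induction x(n) = x(0) · (\frac{3}{2})^n = 6 \left(\frac{3}{2}\right)^{n}.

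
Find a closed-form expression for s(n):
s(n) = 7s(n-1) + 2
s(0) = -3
First-order linear non-homogeneous.
Homogeneous solution: s_h(n) = A·(7)^n.
Try constant particular solution s_p = K: K = 7K + 2 ⇒ K = - \frac{1}{3}.
General: s(n) = A·(7)^n - \frac{1}{3}.
Apply s(0) = -3: A - \frac{1}{3} = -3 ⇒ A = - \frac{8}{3}.
So s(n) = - \frac{8 \cdot 7^{n}}{3} - \frac{1}{3}.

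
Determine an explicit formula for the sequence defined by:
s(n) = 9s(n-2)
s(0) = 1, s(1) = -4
Characteristic equation: x² - 9 = 0, which factors as (x - (3))(x - (-3)) = 0.
Roots r₁ = 3, r₂ = -3 (distinct).
General solution: s(n) = A·(3)^n + B·(-3)^n.
From s(0) = 1: A + B = 1.
From s(1) = -4: 3A - 3B = -4.
Solving: A = - \frac{1}{6}, B = \frac{7}{6}.
So s(n) = \frac{7 \left(-3\right)^{n}}{6} - \frac{3^{n}}{6}.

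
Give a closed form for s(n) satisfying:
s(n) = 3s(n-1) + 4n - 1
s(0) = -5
First-order linear with linear forcing.
Homogeneous solution: s_h(n) = A·(3)^n.
Try particular s_p(n) = pn + q. Substituting:
  pn + q = 3(p(n-1) + q) + 4n - 1.
Matching the n-coefficient: p = 3p + 4 ⇒ p = -2.
Matching constants: q = -3p + 3q - 1 ⇒ q = - \frac{5}{2}.
General: s(n) = A·(3)^n - 2 n - \frac{5}{2}.
Apply s(0) = -5: A - \frac{5}{2} = -5 ⇒ A = - \frac{5}{2}.
So s(n) = - \frac{5 \cdot 3^{n}}{2} - 2 n - \frac{5}{2}.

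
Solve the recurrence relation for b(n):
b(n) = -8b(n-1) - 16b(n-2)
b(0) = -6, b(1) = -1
Characteristic equation: x² + 8x + 16 = 0, which is (x - (-4))².
Repeated root r = -4.
General solution: b(n) = (A + Bn)·(-4)^n.
From b(0) = -6: A = -6.
From b(1) = -1: (A + B)·(-4) = -1 ⇒ B = \frac{25}{4}.
So b(n) = \left(\frac{25 n}{4} - 6\right) \cdot (-4)^n.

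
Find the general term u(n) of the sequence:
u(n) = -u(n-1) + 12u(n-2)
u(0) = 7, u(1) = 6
Characteristic equation: x² + x - 12 = 0, which factors as (x - (-4))(x - (3)) = 0.
Roots r₁ = -4, r₂ = 3 (distinct).
General solution: u(n) = A·(-4)^n + B·(3)^n.
From u(0) = 7: A + B = 7.
From u(1) = 6: -4A + 3B = 6.
Solving: A = \frac{15}{7}, B = \frac{34}{7}.
So u(n) = \frac{15 \left(-4\right)^{n}}{7} + \frac{34 \cdot 3^{n}}{7}.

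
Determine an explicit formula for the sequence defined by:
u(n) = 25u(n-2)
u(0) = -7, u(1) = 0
Characteristic equation: x² - 25 = 0, which factors as (x - (5))(x - (-5)) = 0.
Roots r₁ = 5, r₂ = -5 (distinct).
General solution: u(n) = A·(5)^n + B·(-5)^n.
From u(0) = -7: A + B = -7.
From u(1) = 0: 5A - 5B = 0.
Solving: A = - \frac{7}{2}, B = - \frac{7}{2}.
So u(n) = - \frac{7 \left(-5\right)^{n}}{2} - \frac{7 \cdot 5^{n}}{2}.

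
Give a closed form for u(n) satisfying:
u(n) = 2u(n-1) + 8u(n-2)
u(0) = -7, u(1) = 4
Characteristic equation: x² - 2x - 8 = 0, which factors as (x - (4))(x - (-2)) = 0.
Roots r₁ = 4, r₂ = -2 (distinct).
General solution: u(n) = A·(4)^n + B·(-2)^n.
From u(0) = -7: A + B = -7.
From u(1) = 4: 4A - 2B = 4.
Solving: A = - \frac{5}{3}, B = - \frac{16}{3}.
So u(n) = - \frac{16 \left(-2\right)^{n}}{3} - \frac{5 \cdot 4^{n}}{3}.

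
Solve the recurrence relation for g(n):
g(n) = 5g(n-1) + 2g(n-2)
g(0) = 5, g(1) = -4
Characteristic equation: x² - 5x - 2 = 0.
Discriminant Δ = (5)² + 4·(2) = 33.
Roots r₁,₂ = (5 ± √33)/2, so r₁ = \frac{5}{2} + \frac{\sqrt{33}}{2}, r₂ = \frac{5}{2} - \frac{\sqrt{33}}{2}.
General solution: g(n) = A·r₁^n + B·r₂^n.
From the initial conditions, A + B = 5 and r₁A + r₂B = -4.
Since r₁ - r₂ = √33: A = (-4 - (5)r₂)/√33 = \frac{5}{2} - \frac{\sqrt{33}}{2}, and B = 5 - A = \frac{5}{2} + \frac{\sqrt{33}}{2}.
So g(n) = \left(\frac{5}{2} - \frac{\sqrt{33}}{2}\right)\left(\frac{5}{2} + \frac{\sqrt{33}}{2}\right)^n + \left(\frac{5}{2} + \frac{\sqrt{33}}{2}\right)\left(\frac{5}{2} - \frac{\sqrt{33}}{2}\right)^n.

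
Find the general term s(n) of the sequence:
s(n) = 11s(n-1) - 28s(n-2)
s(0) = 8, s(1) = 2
Characteristic equation: x² - 11x + 28 = 0, which factors as (x - (7))(x - (4)) = 0.
Roots r₁ = 7, r₂ = 4 (distinct).
General solution: s(n) = A·(7)^n + B·(4)^n.
From s(0) = 8: A + B = 8.
From s(1) = 2: 7A + 4B = 2.
Solving: A = -10, B = 18.
So s(n) = 18 \cdot 4^{n} - 10 \cdot 7^{n}.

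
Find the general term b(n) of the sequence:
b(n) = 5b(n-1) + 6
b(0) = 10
First-order linear non-homogeneous.
Homogeneous solution: b_h(n) = A·(5)^n.
Try constant particular solution b_p = K: K = 5K + 6 ⇒ K = - \frac{3}{2}.
General: b(n) = A·(5)^n - \frac{3}{2}.
Apply b(0) = 10: A - \frac{3}{2} = 10 ⇒ A = \frac{23}{2}.
So b(n) = \frac{23 \cdot 5^{n}}{2} - \frac{3}{2}.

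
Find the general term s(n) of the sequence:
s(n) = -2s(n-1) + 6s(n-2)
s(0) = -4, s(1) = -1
Characteristic equation: x² + 2x - 6 = 0.
Discriminant Δ = (-2)² + 4·(6) = 28.
Roots r₁,₂ = (-2 ± √28)/2, so r₁ = -1 + \sqrt{7}, r₂ = - \sqrt{7} - 1.
General solution: s(n) = A·r₁^n + B·r₂^n.
From the initial conditions, A + B = -4 and r₁A + r₂B = -1.
Since r₁ - r₂ = √28: A = (-1 - (-4)r₂)/√28 = -2 - \frac{5 \sqrt{7}}{14}, and B = -4 - A = -2 + \frac{5 \sqrt{7}}{14}.
So s(n) = \left(-2 - \frac{5 \sqrt{7}}{14}\right)\left(-1 + \sqrt{7}\right)^n + \left(-2 + \frac{5 \sqrt{7}}{14}\right)\left(- \sqrt{7} - 1\right)^n.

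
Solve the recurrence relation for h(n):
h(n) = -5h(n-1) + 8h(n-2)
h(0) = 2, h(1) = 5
Characteristic equation: x² + 5x - 8 = 0.
Discriminant Δ = (-5)² + 4·(8) = 57.
Roots r₁,₂ = (-5 ± √57)/2, so r₁ = - \frac{5}{2} + \frac{\sqrt{57}}{2}, r₂ = - \frac{\sqrt{57}}{2} - \frac{5}{2}.
General solution: h(n) = A·r₁^n + B·r₂^n.
From the initial conditions, A + B = 2 and r₁A + r₂B = 5.
Since r₁ - r₂ = √57: A = (5 - (2)r₂)/√57 = 1 + \frac{10 \sqrt{57}}{57}, and B = 2 - A = 1 - \frac{10 \sqrt{57}}{57}.
So h(n) = \left(1 + \frac{10 \sqrt{57}}{57}\right)\left(- \frac{5}{2} + \frac{\sqrt{57}}{2}\right)^n + \left(1 - \frac{10 \sqrt{57}}{57}\right)\left(- \frac{\sqrt{57}}{2} - \frac{5}{2}\right)^n.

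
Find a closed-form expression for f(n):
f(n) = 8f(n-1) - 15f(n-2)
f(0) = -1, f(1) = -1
Characteristic equation: x² - 8x + 15 = 0, which factors as (x - (5))(x - (3)) = 0.
Roots r₁ = 5, r₂ = 3 (distinct).
General solution: f(n) = A·(5)^n + B·(3)^n.
From f(0) = -1: A + B = -1.
From f(1) = -1: 5A + 3B = -1.
Solving: A = 1, B = -2.
So f(n) = - 2 \cdot 3^{n} + 5^{n}.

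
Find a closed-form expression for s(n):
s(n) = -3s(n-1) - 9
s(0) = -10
First-order linear non-homogeneous.
Homogeneous solution: s_h(n) = A·(-3)^n.
Try constant particular solution s_p = K: K = -3K - 9 ⇒ K = - \frac{9}{4}.
General: s(n) = A·(-3)^n - \frac{9}{4}.
Apply s(0) = -10: A - \frac{9}{4} = -10 ⇒ A = - \frac{31}{4}.
So s(n) = - \frac{31 \left(-3\right)^{n}}{4} - \frac{9}{4}.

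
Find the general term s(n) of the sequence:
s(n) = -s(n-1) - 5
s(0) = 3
First-order linear non-homogeneous.
Homogeneous solution: s_h(n) = A·(-1)^n.
Try constant particular solution s_p = K: K = -K - 5 ⇒ K = - \frac{5}{2}.
General: s(n) = A·(-1)^n - \frac{5}{2}.
Apply s(0) = 3: A - \frac{5}{2} = 3 ⇒ A = \frac{11}{2}.
So s(n) = \frac{11 \left(-1\right)^{n}}{2} - \frac{5}{2}.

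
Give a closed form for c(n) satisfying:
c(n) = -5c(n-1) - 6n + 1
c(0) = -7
First-order linear with linear forcing.
Homogeneous solution: c_h(n) = A·(-5)^n.
Try particular c_p(n) = pn + q. Substituting:
  pn + q = -5(p(n-1) + q) - 6n + 1.
Matching the n-coefficient: p = -5p - 6 ⇒ p = -1.
Matching constants: q = 5p - 5q + 1 ⇒ q = - \frac{2}{3}.
General: c(n) = A·(-5)^n - n - \frac{2}{3}.
Apply c(0) = -7: A - \frac{2}{3} = -7 ⇒ A = - \frac{19}{3}.
So c(n) = - \frac{19 \left(-5\right)^{n}}{3} - n - \frac{2}{3}.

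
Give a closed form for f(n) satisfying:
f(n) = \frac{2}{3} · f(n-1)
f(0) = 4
Pure geometric recurrence with ratio \frac{2}{3}.
By induction f(n) = f(0) · (\frac{2}{3})^n = 4 \left(\frac{2}{3}\right)^{n}.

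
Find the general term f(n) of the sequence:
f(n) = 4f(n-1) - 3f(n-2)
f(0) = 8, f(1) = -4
Characteristic equation: x² - 4x + 3 = 0, which factors as (x - (3))(x - (1)) = 0.
Roots r₁ = 3, r₂ = 1 (distinct).
General solution: f(n) = A·(3)^n + B·(1)^n.
From f(0) = 8: A + B = 8.
From f(1) = -4: 3A + B = -4.
Solving: A = -6, B = 14.
So f(n) = 14 - 6 \cdot 3^{n}.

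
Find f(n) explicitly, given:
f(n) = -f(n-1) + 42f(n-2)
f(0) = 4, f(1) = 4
Characteristic equation: x² + x - 42 = 0, which factors as (x - (-7))(x - (6)) = 0.
Roots r₁ = -7, r₂ = 6 (distinct).
General solution: f(n) = A·(-7)^n + B·(6)^n.
From f(0) = 4: A + B = 4.
From f(1) = 4: -7A + 6B = 4.
Solving: A = \frac{20}{13}, B = \frac{32}{13}.
So f(n) = \frac{20 \left(-7\right)^{n}}{13} + \frac{32 \cdot 6^{n}}{13}.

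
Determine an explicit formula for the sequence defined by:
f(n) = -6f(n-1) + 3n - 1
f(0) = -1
First-order linear with linear forcing.
Homogeneous solution: f_h(n) = A·(-6)^n.
Try particular f_p(n) = pn + q. Substituting:
  pn + q = -6(p(n-1) + q) + 3n - 1.
Matching the n-coefficient: p = -6p + 3 ⇒ p = \frac{3}{7}.
Matching constants: q = 6p - 6q - 1 ⇒ q = \frac{11}{49}.
General: f(n) = A·(-6)^n + \frac{3 n}{7} + \frac{11}{49}.
Apply f(0) = -1: A + \frac{11}{49} = -1 ⇒ A = - \frac{60}{49}.
So f(n) = - \frac{60 \left(-6\right)^{n}}{49} + \frac{3 n}{7} + \frac{11}{49}.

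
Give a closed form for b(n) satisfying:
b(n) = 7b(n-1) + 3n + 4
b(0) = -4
First-order linear with linear forcing.
Homogeneous solution: b_h(n) = A·(7)^n.
Try particular b_p(n) = pn + q. Substituting:
  pn + q = 7(p(n-1) + q) + 3n + 4.
Matching the n-coefficient: p = 7p + 3 ⇒ p = - \frac{1}{2}.
Matching constants: q = -7p + 7q + 4 ⇒ q = - \frac{5}{4}.
General: b(n) = A·(7)^n - \frac{n}{2} - \frac{5}{4}.
Apply b(0) = -4: A - \frac{5}{4} = -4 ⇒ A = - \frac{11}{4}.
So b(n) = - \frac{11 \cdot 7^{n}}{4} - \frac{n}{2} - \frac{5}{4}.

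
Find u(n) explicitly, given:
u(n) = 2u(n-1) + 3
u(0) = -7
First-order linear non-homogeneous.
Homogeneous solution: u_h(n) = A·(2)^n.
Try constant particular solution u_p = K: K = 2K + 3 ⇒ K = -3.
General: u(n) = A·(2)^n - 3.
Apply u(0) = -7: A - 3 = -7 ⇒ A = -4.
So u(n) = - 4 \cdot 2^{n} - 3.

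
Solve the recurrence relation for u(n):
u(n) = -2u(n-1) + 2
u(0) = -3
First-order linear non-homogeneous.
Homogeneous solution: u_h(n) = A·(-2)^n.
Try constant particular solution u_p = K: K = -2K + 2 ⇒ K = \frac{2}{3}.
General: u(n) = A·(-2)^n + \frac{2}{3}.
Apply u(0) = -3: A + \frac{2}{3} = -3 ⇒ A = - \frac{11}{3}.
So u(n) = \frac{2}{3} - \frac{11 \left(-2\right)^{n}}{3}.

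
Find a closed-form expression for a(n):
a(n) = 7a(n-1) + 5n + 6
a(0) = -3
First-order linear with linear forcing.
Homogeneous solution: a_h(n) = A·(7)^n.
Try particular a_p(n) = pn + q. Substituting:
  pn + q = 7(p(n-1) + q) + 5n + 6.
Matching the n-coefficient: p = 7p + 5 ⇒ p = - \frac{5}{6}.
Matching constants: q = -7p + 7q + 6 ⇒ q = - \frac{71}{36}.
General: a(n) = A·(7)^n - \frac{5 n}{6} - \frac{71}{36}.
Apply a(0) = -3: A - \frac{71}{36} = -3 ⇒ A = - \frac{37}{36}.
So a(n) = - \frac{37 \cdot 7^{n}}{36} - \frac{5 n}{6} - \frac{71}{36}.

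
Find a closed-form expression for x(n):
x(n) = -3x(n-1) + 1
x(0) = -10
First-order linear non-homogeneous.
Homogeneous solution: x_h(n) = A·(-3)^n.
Try constant particular solution x_p = K: K = -3K + 1 ⇒ K = \frac{1}{4}.
General: x(n) = A·(-3)^n + \frac{1}{4}.
Apply x(0) = -10: A + \frac{1}{4} = -10 ⇒ A = - \frac{41}{4}.
So x(n) = \frac{1}{4} - \frac{41 \left(-3\right)^{n}}{4}.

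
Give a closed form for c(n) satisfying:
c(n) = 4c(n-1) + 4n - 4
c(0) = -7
First-order linear with linear forcing.
Homogeneous solution: c_h(n) = A·(4)^n.
Try particular c_p(n) = pn + q. Substituting:
  pn + q = 4(p(n-1) + q) + 4n - 4.
Matching the n-coefficient: p = 4p + 4 ⇒ p = - \frac{4}{3}.
Matching constants: q = -4p + 4q - 4 ⇒ q = - \frac{4}{9}.
General: c(n) = A·(4)^n - \frac{4 n}{3} - \frac{4}{9}.
Apply c(0) = -7: A - \frac{4}{9} = -7 ⇒ A = - \frac{59}{9}.
So c(n) = - \frac{59 \cdot 4^{n}}{9} - \frac{4 n}{3} - \frac{4}{9}.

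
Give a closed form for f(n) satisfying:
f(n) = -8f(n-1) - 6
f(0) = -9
First-order linear non-homogeneous.
Homogeneous solution: f_h(n) = A·(-8)^n.
Try constant particular solution f_p = K: K = -8K - 6 ⇒ K = - \frac{2}{3}.
General: f(n) = A·(-8)^n - \frac{2}{3}.
Apply f(0) = -9: A - \frac{2}{3} = -9 ⇒ A = - \frac{25}{3}.
So f(n) = - \frac{25 \left(-8\right)^{n}}{3} - \frac{2}{3}.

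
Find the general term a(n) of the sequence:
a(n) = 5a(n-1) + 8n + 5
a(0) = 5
First-order linear with linear forcing.
Homogeneous solution: a_h(n) = A·(5)^n.
Try particular a_p(n) = pn + q. Substituting:
  pn + q = 5(p(n-1) + q) + 8n + 5.
Matching the n-coefficient: p = 5p + 8 ⇒ p = -2.
Matching constants: q = -5p + 5q + 5 ⇒ q = - \frac{15}{4}.
General: a(n) = A·(5)^n - 2 n - \frac{15}{4}.
Apply a(0) = 5: A - \frac{15}{4} = 5 ⇒ A = \frac{35}{4}.
So a(n) = \frac{35 \cdot 5^{n}}{4} - 2 n - \frac{15}{4}.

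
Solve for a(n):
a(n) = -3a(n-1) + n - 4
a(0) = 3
First-order linear with linear forcing.
Homogeneous solution: a_h(n) = A·(-3)^n.
Try particular a_p(n) = pn + q. Substituting:
  pn + q = -3(p(n-1) + q) + n - 4.
Matching the n-coefficient: p = -3p + 1 ⇒ p = \frac{1}{4}.
Matching constants: q = 3p - 3q - 4 ⇒ q = - \frac{13}{16}.
General: a(n) = A·(-3)^n + \frac{n}{4} - \frac{13}{16}.
Apply a(0) = 3: A - \frac{13}{16} = 3 ⇒ A = \frac{61}{16}.
So a(n) = \frac{61 \left(-3\right)^{n}}{16} + \frac{n}{4} - \frac{13}{16}.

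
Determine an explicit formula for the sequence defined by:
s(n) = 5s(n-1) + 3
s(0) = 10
First-order linear non-homogeneous.
Homogeneous solution: s_h(n) = A·(5)^n.
Try constant particular solution s_p = K: K = 5K + 3 ⇒ K = - \frac{3}{4}.
General: s(n) = A·(5)^n - \frac{3}{4}.
Apply s(0) = 10: A - \frac{3}{4} = 10 ⇒ A = \frac{43}{4}.
So s(n) = \frac{43 \cdot 5^{n}}{4} - \frac{3}{4}.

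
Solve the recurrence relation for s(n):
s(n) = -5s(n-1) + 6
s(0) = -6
First-order linear non-homogeneous.
Homogeneous solution: s_h(n) = A·(-5)^n.
Try constant particular solution s_p = K: K = -5K + 6 ⇒ K = 1.
General: s(n) = A·(-5)^n + 1.
Apply s(0) = -6: A + 1 = -6 ⇒ A = -7.
So s(n) = 1 - 7 \left(-5\right)^{n}.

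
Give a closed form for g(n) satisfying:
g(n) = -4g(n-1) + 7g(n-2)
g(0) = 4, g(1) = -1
Characteristic equation: x² + 4x - 7 = 0.
Discriminant Δ = (-4)² + 4·(7) = 44.
Roots r₁,₂ = (-4 ± √44)/2, so r₁ = -2 + \sqrt{11}, r₂ = - \sqrt{11} - 2.
General solution: g(n) = A·r₁^n + B·r₂^n.
From the initial conditions, A + B = 4 and r₁A + r₂B = -1.
Since r₁ - r₂ = √44: A = (-1 - (4)r₂)/√44 = \frac{7 \sqrt{11}}{22} + 2, and B = 4 - A = 2 - \frac{7 \sqrt{11}}{22}.
So g(n) = \left(\frac{7 \sqrt{11}}{22} + 2\right)\left(-2 + \sqrt{11}\right)^n + \left(2 - \frac{7 \sqrt{11}}{22}\right)\left(- \sqrt{11} - 2\right)^n.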